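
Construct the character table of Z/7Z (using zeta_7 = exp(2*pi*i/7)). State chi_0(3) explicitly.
Character table of Z/7Z (irreps indexed chi_0,...,chi_6 with chi_k(m) = zeta_7^(k*m), zeta_7 = exp(2*pi*i/7)):
  irrep \ class  {0} (size 1)  {1} (size 1)    {2} (size 1)    {3} (size 1)    {4} (size 1)    {5} (size 1)    {6} (size 1)  
  chi_0          1             1               1               1               1               1               1             
  chi_1          1             exp(2*I*pi/7)   exp(4*I*pi/7)   exp(6*I*pi/7)   exp(-6*I*pi/7)  exp(-4*I*pi/7)  exp(-2*I*pi/7)
  chi_2          1             exp(4*I*pi/7)   exp(-6*I*pi/7)  exp(-2*I*pi/7)  exp(2*I*pi/7)   exp(6*I*pi/7)   exp(-4*I*pi/7)
  chi_3          1             exp(6*I*pi/7)   exp(-2*I*pi/7)  exp(4*I*pi/7)   exp(-4*I*pi/7)  exp(2*I*pi/7)   exp(-6*I*pi/7)
  chi_4          1             exp(-6*I*pi/7)  exp(2*I*pi/7)   exp(-4*I*pi/7)  exp(4*I*pi/7)   exp(-2*I*pi/7)  exp(6*I*pi/7) 
  chi_5          1             exp(-4*I*pi/7)  exp(6*I*pi/7)   exp(2*I*pi/7)   exp(-2*I*pi/7)  exp(-6*I*pi/7)  exp(4*I*pi/7) 
  chi_6          1             exp(-2*I*pi/7)  exp(-4*I*pi/7)  exp(-6*I*pi/7)  exp(6*I*pi/7)   exp(4*I*pi/7)   exp(2*I*pi/7) 

Spot check: chi_0(3) = zeta_7^(0*3) = zeta_7^0 = 1.

Working: Z/7Z is abelian, so all 7 irreducible complex representations are 1-dimensional. They are given by chi_k(m) = zeta_7^(k*m) for k = 0,...,6. Row orthogonality: sum_m chi_k(m) conj(chi_l(m)) = 7 * [k = l].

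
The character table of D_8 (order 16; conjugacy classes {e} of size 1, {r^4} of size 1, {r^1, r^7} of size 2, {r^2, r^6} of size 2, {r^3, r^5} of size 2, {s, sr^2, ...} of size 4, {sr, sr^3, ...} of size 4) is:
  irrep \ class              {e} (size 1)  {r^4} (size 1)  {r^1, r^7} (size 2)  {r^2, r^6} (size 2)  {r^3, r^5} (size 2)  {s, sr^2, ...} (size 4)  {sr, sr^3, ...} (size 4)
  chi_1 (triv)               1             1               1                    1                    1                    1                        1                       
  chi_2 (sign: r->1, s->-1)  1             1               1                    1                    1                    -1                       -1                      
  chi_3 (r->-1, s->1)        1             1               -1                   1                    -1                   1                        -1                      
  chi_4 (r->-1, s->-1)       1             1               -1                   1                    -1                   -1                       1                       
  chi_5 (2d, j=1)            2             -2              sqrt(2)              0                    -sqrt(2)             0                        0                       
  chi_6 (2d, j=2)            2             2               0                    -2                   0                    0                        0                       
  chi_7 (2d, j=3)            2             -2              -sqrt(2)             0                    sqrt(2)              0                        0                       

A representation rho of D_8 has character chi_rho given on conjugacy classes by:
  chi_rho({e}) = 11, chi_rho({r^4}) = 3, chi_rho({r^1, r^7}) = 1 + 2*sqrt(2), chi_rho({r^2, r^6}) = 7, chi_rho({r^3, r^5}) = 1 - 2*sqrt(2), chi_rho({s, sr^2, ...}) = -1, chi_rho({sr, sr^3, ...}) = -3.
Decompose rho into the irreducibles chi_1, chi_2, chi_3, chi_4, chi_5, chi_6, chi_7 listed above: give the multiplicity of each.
Multiplicities: chi_1: 1, chi_2: 3, chi_3: 2, chi_4: 1, chi_5: 2, chi_6: 0, chi_7: 0.

Why: Use <chi_rho, chi> = (1/|G|) sum_C |C| * chi_rho(C) * conj(chi(C)) with |G| = 16 for each irreducible chi in the table:
  <chi_rho, chi_1> = (1/16)[1*(11)*conj(1) + 1*(3)*conj(1) + 2*(1 + 2*sqrt(2))*conj(1) + 2*(7)*conj(1) + 2*(1 - 2*sqrt(2))*conj(1) + 4*(-1)*conj(1) + 4*(-3)*conj(1)]
      = (1/16)[(11) + (3) + (2 + 4*sqrt(2)) + (14) + (2 - 4*sqrt(2)) + (-4) + (-12)] = 16/16 = 1
  <chi_rho, chi_2> = (1/16)[1*(11)*conj(1) + 1*(3)*conj(1) + 2*(1 + 2*sqrt(2))*conj(1) + 2*(7)*conj(1) + 2*(1 - 2*sqrt(2))*conj(1) + 4*(-1)*conj(-1) + 4*(-3)*conj(-1)]
      = (1/16)[(11) + (3) + (2 + 4*sqrt(2)) + (14) + (2 - 4*sqrt(2)) + (4) + (12)] = 48/16 = 3
  <chi_rho, chi_3> = (1/16)[1*(11)*conj(1) + 1*(3)*conj(1) + 2*(1 + 2*sqrt(2))*conj(-1) + 2*(7)*conj(1) + 2*(1 - 2*sqrt(2))*conj(-1) + 4*(-1)*conj(1) + 4*(-3)*conj(-1)]
      = (1/16)[(11) + (3) + (-4*sqrt(2) - 2) + (14) + (-2 + 4*sqrt(2)) + (-4) + (12)] = 32/16 = 2
  <chi_rho, chi_4> = (1/16)[1*(11)*conj(1) + 1*(3)*conj(1) + 2*(1 + 2*sqrt(2))*conj(-1) + 2*(7)*conj(1) + 2*(1 - 2*sqrt(2))*conj(-1) + 4*(-1)*conj(-1) + 4*(-3)*conj(1)]
      = (1/16)[(11) + (3) + (-4*sqrt(2) - 2) + (14) + (-2 + 4*sqrt(2)) + (4) + (-12)] = 16/16 = 1
  <chi_rho, chi_5> = (1/16)[1*(11)*conj(2) + 1*(3)*conj(-2) + 2*(1 + 2*sqrt(2))*conj(sqrt(2)) + 2*(7)*conj(0) + 2*(1 - 2*sqrt(2))*conj(-sqrt(2)) + 4*(-1)*conj(0) + 4*(-3)*conj(0)]
      = (1/16)[(22) + (-6) + (2*sqrt(2) + 8) + (0) + (8 - 2*sqrt(2)) + (0) + (0)] = 32/16 = 2
  <chi_rho, chi_6> = (1/16)[1*(11)*conj(2) + 1*(3)*conj(2) + 2*(1 + 2*sqrt(2))*conj(0) + 2*(7)*conj(-2) + 2*(1 - 2*sqrt(2))*conj(0) + 4*(-1)*conj(0) + 4*(-3)*conj(0)]
      = (1/16)[(22) + (6) + (0) + (-28) + (0) + (0) + (0)] = 0/16 = 0
  <chi_rho, chi_7> = (1/16)[1*(11)*conj(2) + 1*(3)*conj(-2) + 2*(1 + 2*sqrt(2))*conj(-sqrt(2)) + 2*(7)*conj(0) + 2*(1 - 2*sqrt(2))*conj(sqrt(2)) + 4*(-1)*conj(0) + 4*(-3)*conj(0)]
      = (1/16)[(22) + (-6) + (-8 - 2*sqrt(2)) + (0) + (-8 + 2*sqrt(2)) + (0) + (0)] = 0/16 = 0
Dimension check: dim(rho) = sum (mult * dim) = 1*1 + 3*1 + 2*1 + 1*1 + 2*2 + 0*2 + 0*2 = 11 = chi_rho(e) = 11.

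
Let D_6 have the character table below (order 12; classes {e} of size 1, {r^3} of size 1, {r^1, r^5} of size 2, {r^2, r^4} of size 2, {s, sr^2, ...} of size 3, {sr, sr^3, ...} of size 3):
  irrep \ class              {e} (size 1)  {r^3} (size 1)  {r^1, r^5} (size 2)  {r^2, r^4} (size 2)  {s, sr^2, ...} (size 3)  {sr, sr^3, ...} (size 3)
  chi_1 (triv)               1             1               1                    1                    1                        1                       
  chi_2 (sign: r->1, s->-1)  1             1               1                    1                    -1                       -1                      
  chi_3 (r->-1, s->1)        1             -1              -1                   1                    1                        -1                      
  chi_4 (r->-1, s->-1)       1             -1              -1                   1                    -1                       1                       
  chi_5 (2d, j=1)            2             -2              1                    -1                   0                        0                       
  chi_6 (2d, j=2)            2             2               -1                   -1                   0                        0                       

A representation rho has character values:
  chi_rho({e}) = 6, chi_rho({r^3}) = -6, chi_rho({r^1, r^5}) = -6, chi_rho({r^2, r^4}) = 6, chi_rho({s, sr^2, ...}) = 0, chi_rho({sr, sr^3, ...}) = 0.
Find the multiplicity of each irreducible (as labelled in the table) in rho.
Multiplicities: chi_1: 0, chi_2: 0, chi_3: 3, chi_4: 3, chi_5: 0, chi_6: 0.

Solution. Use <chi_rho, chi> = (1/|G|) sum_C |C| * chi_rho(C) * conj(chi(C)) with |G| = 12 for each irreducible chi in the table:
  <chi_rho, chi_1> = (1/12)[1*(6)*conj(1) + 1*(-6)*conj(1) + 2*(-6)*conj(1) + 2*(6)*conj(1) + 3*(0)*conj(1) + 3*(0)*conj(1)]
      = (1/12)[(6) + (-6) + (-12) + (12) + (0) + (0)] = 0/12 = 0
  <chi_rho, chi_2> = (1/12)[1*(6)*conj(1) + 1*(-6)*conj(1) + 2*(-6)*conj(1) + 2*(6)*conj(1) + 3*(0)*conj(-1) + 3*(0)*conj(-1)]
      = (1/12)[(6) + (-6) + (-12) + (12) + (0) + (0)] = 0/12 = 0
  <chi_rho, chi_3> = (1/12)[1*(6)*conj(1) + 1*(-6)*conj(-1) + 2*(-6)*conj(-1) + 2*(6)*conj(1) + 3*(0)*conj(1) + 3*(0)*conj(-1)]
      = (1/12)[(6) + (6) + (12) + (12) + (0) + (0)] = 36/12 = 3
  <chi_rho, chi_4> = (1/12)[1*(6)*conj(1) + 1*(-6)*conj(-1) + 2*(-6)*conj(-1) + 2*(6)*conj(1) + 3*(0)*conj(-1) + 3*(0)*conj(1)]
      = (1/12)[(6) + (6) + (12) + (12) + (0) + (0)] = 36/12 = 3
  <chi_rho, chi_5> = (1/12)[1*(6)*conj(2) + 1*(-6)*conj(-2) + 2*(-6)*conj(1) + 2*(6)*conj(-1) + 3*(0)*conj(0) + 3*(0)*conj(0)]
      = (1/12)[(12) + (12) + (-12) + (-12) + (0) + (0)] = 0/12 = 0
  <chi_rho, chi_6> = (1/12)[1*(6)*conj(2) + 1*(-6)*conj(2) + 2*(-6)*conj(-1) + 2*(6)*conj(-1) + 3*(0)*conj(0) + 3*(0)*conj(0)]
      = (1/12)[(12) + (-12) + (12) + (-12) + (0) + (0)] = 0/12 = 0
Dimension check: dim(rho) = sum (mult * dim) = 0*1 + 0*1 + 3*1 + 3*1 + 0*2 + 0*2 = 6 = chi_rho(e) = 6.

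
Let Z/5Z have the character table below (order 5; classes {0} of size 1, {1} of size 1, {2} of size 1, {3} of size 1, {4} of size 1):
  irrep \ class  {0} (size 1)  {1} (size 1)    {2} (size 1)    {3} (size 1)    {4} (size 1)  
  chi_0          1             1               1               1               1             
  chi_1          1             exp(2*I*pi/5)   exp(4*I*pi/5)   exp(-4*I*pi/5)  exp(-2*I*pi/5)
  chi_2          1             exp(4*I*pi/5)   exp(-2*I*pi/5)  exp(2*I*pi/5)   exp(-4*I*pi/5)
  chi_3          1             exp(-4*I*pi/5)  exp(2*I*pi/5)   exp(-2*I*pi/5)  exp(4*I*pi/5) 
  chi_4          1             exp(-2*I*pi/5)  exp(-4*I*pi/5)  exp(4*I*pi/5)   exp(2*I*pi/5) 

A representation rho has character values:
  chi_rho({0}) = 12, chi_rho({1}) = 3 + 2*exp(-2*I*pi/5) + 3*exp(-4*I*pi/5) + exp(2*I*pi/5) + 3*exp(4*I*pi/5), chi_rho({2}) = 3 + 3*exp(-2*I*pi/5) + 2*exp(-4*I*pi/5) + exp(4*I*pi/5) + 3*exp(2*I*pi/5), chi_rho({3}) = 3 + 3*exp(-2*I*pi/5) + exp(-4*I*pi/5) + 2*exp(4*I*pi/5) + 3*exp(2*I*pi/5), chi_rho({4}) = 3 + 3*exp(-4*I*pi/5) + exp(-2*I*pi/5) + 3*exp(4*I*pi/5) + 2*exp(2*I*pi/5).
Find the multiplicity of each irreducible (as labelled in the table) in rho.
Multiplicities: chi_0: 3, chi_1: 1, chi_2: 3, chi_3: 3, chi_4: 2.

Why: Use <chi_rho, chi> = (1/|G|) sum_C |C| * chi_rho(C) * conj(chi(C)) with |G| = 5 for each irreducible chi in the table:
  <chi_rho, chi_0> = (1/5)[1*(12)*conj(1) + 1*(3 + 2*exp(-2*I*pi/5) + 3*exp(-4*I*pi/5) + exp(2*I*pi/5) + 3*exp(4*I*pi/5))*conj(1) + 1*(3 + 3*exp(-2*I*pi/5) + 2*exp(-4*I*pi/5) + exp(4*I*pi/5) + 3*exp(2*I*pi/5))*conj(1) + 1*(3 + 3*exp(-2*I*pi/5) + exp(-4*I*pi/5) + 2*exp(4*I*pi/5) + 3*exp(2*I*pi/5))*conj(1) + 1*(3 + 3*exp(-4*I*pi/5) + exp(-2*I*pi/5) + 3*exp(4*I*pi/5) + 2*exp(2*I*pi/5))*conj(1)]
      = (1/5)[(12) + (3 + 2*exp(-2*I*pi/5) + 3*exp(-4*I*pi/5) + exp(2*I*pi/5) + 3*exp(4*I*pi/5)) + (3 + 3*exp(-2*I*pi/5) + 2*exp(-4*I*pi/5) + exp(4*I*pi/5) + 3*exp(2*I*pi/5)) + (3 + 3*exp(-2*I*pi/5) + exp(-4*I*pi/5) + 2*exp(4*I*pi/5) + 3*exp(2*I*pi/5)) + (3 + 3*exp(-4*I*pi/5) + exp(-2*I*pi/5) + 3*exp(4*I*pi/5) + 2*exp(2*I*pi/5))] = 15/5 = 3
  <chi_rho, chi_1> = (1/5)[1*(12)*conj(1) + 1*(3 + 2*exp(-2*I*pi/5) + 3*exp(-4*I*pi/5) + exp(2*I*pi/5) + 3*exp(4*I*pi/5))*conj(exp(2*I*pi/5)) + 1*(3 + 3*exp(-2*I*pi/5) + 2*exp(-4*I*pi/5) + exp(4*I*pi/5) + 3*exp(2*I*pi/5))*conj(exp(4*I*pi/5)) + 1*(3 + 3*exp(-2*I*pi/5) + exp(-4*I*pi/5) + 2*exp(4*I*pi/5) + 3*exp(2*I*pi/5))*conj(exp(-4*I*pi/5)) + 1*(3 + 3*exp(-4*I*pi/5) + exp(-2*I*pi/5) + 3*exp(4*I*pi/5) + 2*exp(2*I*pi/5))*conj(exp(-2*I*pi/5))]
      = (1/5)[(12) + (1 + 3*exp(-2*I*pi/5) + 2*exp(-4*I*pi/5) + 3*exp(4*I*pi/5) + 3*exp(2*I*pi/5)) + (1 + 3*exp(-2*I*pi/5) + 3*exp(-4*I*pi/5) + 3*exp(4*I*pi/5) + 2*exp(2*I*pi/5)) + (1 + 2*exp(-2*I*pi/5) + 3*exp(-4*I*pi/5) + 3*exp(4*I*pi/5) + 3*exp(2*I*pi/5)) + (1 + 3*exp(-2*I*pi/5) + 3*exp(-4*I*pi/5) + 2*exp(4*I*pi/5) + 3*exp(2*I*pi/5))] = 5/5 = 1
  <chi_rho, chi_2> = (1/5)[1*(12)*conj(1) + 1*(3 + 2*exp(-2*I*pi/5) + 3*exp(-4*I*pi/5) + exp(2*I*pi/5) + 3*exp(4*I*pi/5))*conj(exp(4*I*pi/5)) + 1*(3 + 3*exp(-2*I*pi/5) + 2*exp(-4*I*pi/5) + exp(4*I*pi/5) + 3*exp(2*I*pi/5))*conj(exp(-2*I*pi/5)) + 1*(3 + 3*exp(-2*I*pi/5) + exp(-4*I*pi/5) + 2*exp(4*I*pi/5) + 3*exp(2*I*pi/5))*conj(exp(2*I*pi/5)) + 1*(3 + 3*exp(-4*I*pi/5) + exp(-2*I*pi/5) + 3*exp(4*I*pi/5) + 2*exp(2*I*pi/5))*conj(exp(-4*I*pi/5))]
      = (1/5)[(12) + (3 + 3*exp(-4*I*pi/5) + exp(-2*I*pi/5) + 2*exp(4*I*pi/5) + 3*exp(2*I*pi/5)) + (3 + 2*exp(-2*I*pi/5) + exp(-4*I*pi/5) + 3*exp(4*I*pi/5) + 3*exp(2*I*pi/5)) + (3 + 3*exp(-2*I*pi/5) + 3*exp(-4*I*pi/5) + exp(4*I*pi/5) + 2*exp(2*I*pi/5)) + (3 + 3*exp(-2*I*pi/5) + 2*exp(-4*I*pi/5) + exp(2*I*pi/5) + 3*exp(4*I*pi/5))] = 15/5 = 3
  <chi_rho, chi_3> = (1/5)[1*(12)*conj(1) + 1*(3 + 2*exp(-2*I*pi/5) + 3*exp(-4*I*pi/5) + exp(2*I*pi/5) + 3*exp(4*I*pi/5))*conj(exp(-4*I*pi/5)) + 1*(3 + 3*exp(-2*I*pi/5) + 2*exp(-4*I*pi/5) + exp(4*I*pi/5) + 3*exp(2*I*pi/5))*conj(exp(2*I*pi/5)) + 1*(3 + 3*exp(-2*I*pi/5) + exp(-4*I*pi/5) + 2*exp(4*I*pi/5) + 3*exp(2*I*pi/5))*conj(exp(-2*I*pi/5)) + 1*(3 + 3*exp(-4*I*pi/5) + exp(-2*I*pi/5) + 3*exp(4*I*pi/5) + 2*exp(2*I*pi/5))*conj(exp(4*I*pi/5))]
      = (1/5)[(12) + (3 + 3*exp(-2*I*pi/5) + exp(-4*I*pi/5) + 3*exp(4*I*pi/5) + 2*exp(2*I*pi/5)) + (3 + 3*exp(-2*I*pi/5) + 3*exp(-4*I*pi/5) + exp(2*I*pi/5) + 2*exp(4*I*pi/5)) + (3 + 2*exp(-4*I*pi/5) + exp(-2*I*pi/5) + 3*exp(4*I*pi/5) + 3*exp(2*I*pi/5)) + (3 + 2*exp(-2*I*pi/5) + 3*exp(-4*I*pi/5) + exp(4*I*pi/5) + 3*exp(2*I*pi/5))] = 15/5 = 3
  <chi_rho, chi_4> = (1/5)[1*(12)*conj(1) + 1*(3 + 2*exp(-2*I*pi/5) + 3*exp(-4*I*pi/5) + exp(2*I*pi/5) + 3*exp(4*I*pi/5))*conj(exp(-2*I*pi/5)) + 1*(3 + 3*exp(-2*I*pi/5) + 2*exp(-4*I*pi/5) + exp(4*I*pi/5) + 3*exp(2*I*pi/5))*conj(exp(-4*I*pi/5)) + 1*(3 + 3*exp(-2*I*pi/5) + exp(-4*I*pi/5) + 2*exp(4*I*pi/5) + 3*exp(2*I*pi/5))*conj(exp(4*I*pi/5)) + 1*(3 + 3*exp(-4*I*pi/5) + exp(-2*I*pi/5) + 3*exp(4*I*pi/5) + 2*exp(2*I*pi/5))*conj(exp(2*I*pi/5))]
      = (1/5)[(12) + (2 + 3*exp(-2*I*pi/5) + 3*exp(-4*I*pi/5) + exp(4*I*pi/5) + 3*exp(2*I*pi/5)) + (2 + 3*exp(-4*I*pi/5) + exp(-2*I*pi/5) + 3*exp(4*I*pi/5) + 3*exp(2*I*pi/5)) + (2 + 3*exp(-2*I*pi/5) + 3*exp(-4*I*pi/5) + exp(2*I*pi/5) + 3*exp(4*I*pi/5)) + (2 + 3*exp(-2*I*pi/5) + exp(-4*I*pi/5) + 3*exp(4*I*pi/5) + 3*exp(2*I*pi/5))] = 10/5 = 2
(Exp terms are combined using exp(i*s)*conj(exp(i*t)) = exp(i*(s-t)), and sums of them are collapsed using the identity that for every m > 1 the m distinct m-th roots of unity sum to 0, e.g. 1 + exp(2*I*pi/3) + exp(-2*I*pi/3) = 0.)
Dimension check: dim(rho) = sum (mult * dim) = 3*1 + 1*1 + 3*1 + 3*1 + 2*1 = 12 = chi_rho(e) = 12.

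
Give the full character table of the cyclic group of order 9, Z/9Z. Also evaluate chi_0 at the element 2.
Character table of Z/9Z (irreps indexed chi_0,...,chi_8 with chi_k(m) = zeta_9^(k*m), zeta_9 = exp(2*pi*i/9)):
  irrep \ class  {0} (size 1)  {1} (size 1)    {2} (size 1)    {3} (size 1)    {4} (size 1)    {5} (size 1)    {6} (size 1)    {7} (size 1)    {8} (size 1)  
  chi_0          1             1               1               1               1               1               1               1               1             
  chi_1          1             exp(2*I*pi/9)   exp(4*I*pi/9)   exp(2*I*pi/3)   exp(8*I*pi/9)   exp(-8*I*pi/9)  exp(-2*I*pi/3)  exp(-4*I*pi/9)  exp(-2*I*pi/9)
  chi_2          1             exp(4*I*pi/9)   exp(8*I*pi/9)   exp(-2*I*pi/3)  exp(-2*I*pi/9)  exp(2*I*pi/9)   exp(2*I*pi/3)   exp(-8*I*pi/9)  exp(-4*I*pi/9)
  chi_3          1             exp(2*I*pi/3)   exp(-2*I*pi/3)  1               exp(2*I*pi/3)   exp(-2*I*pi/3)  1               exp(2*I*pi/3)   exp(-2*I*pi/3)
  chi_4          1             exp(8*I*pi/9)   exp(-2*I*pi/9)  exp(2*I*pi/3)   exp(-4*I*pi/9)  exp(4*I*pi/9)   exp(-2*I*pi/3)  exp(2*I*pi/9)   exp(-8*I*pi/9)
  chi_5          1             exp(-8*I*pi/9)  exp(2*I*pi/9)   exp(-2*I*pi/3)  exp(4*I*pi/9)   exp(-4*I*pi/9)  exp(2*I*pi/3)   exp(-2*I*pi/9)  exp(8*I*pi/9) 
  chi_6          1             exp(-2*I*pi/3)  exp(2*I*pi/3)   1               exp(-2*I*pi/3)  exp(2*I*pi/3)   1               exp(-2*I*pi/3)  exp(2*I*pi/3) 
  chi_7          1             exp(-4*I*pi/9)  exp(-8*I*pi/9)  exp(2*I*pi/3)   exp(2*I*pi/9)   exp(-2*I*pi/9)  exp(-2*I*pi/3)  exp(8*I*pi/9)   exp(4*I*pi/9) 
  chi_8          1             exp(-2*I*pi/9)  exp(-4*I*pi/9)  exp(-2*I*pi/3)  exp(-8*I*pi/9)  exp(8*I*pi/9)   exp(2*I*pi/3)   exp(4*I*pi/9)   exp(2*I*pi/9) 

Spot check: chi_0(2) = zeta_9^(0*2) = zeta_9^0 = 1.

Justification: Z/9Z is abelian, so all 9 irreducible complex representations are 1-dimensional. They are given by chi_k(m) = zeta_9^(k*m) for k = 0,...,8. Row orthogonality: sum_m chi_k(m) conj(chi_l(m)) = 9 * [k = l].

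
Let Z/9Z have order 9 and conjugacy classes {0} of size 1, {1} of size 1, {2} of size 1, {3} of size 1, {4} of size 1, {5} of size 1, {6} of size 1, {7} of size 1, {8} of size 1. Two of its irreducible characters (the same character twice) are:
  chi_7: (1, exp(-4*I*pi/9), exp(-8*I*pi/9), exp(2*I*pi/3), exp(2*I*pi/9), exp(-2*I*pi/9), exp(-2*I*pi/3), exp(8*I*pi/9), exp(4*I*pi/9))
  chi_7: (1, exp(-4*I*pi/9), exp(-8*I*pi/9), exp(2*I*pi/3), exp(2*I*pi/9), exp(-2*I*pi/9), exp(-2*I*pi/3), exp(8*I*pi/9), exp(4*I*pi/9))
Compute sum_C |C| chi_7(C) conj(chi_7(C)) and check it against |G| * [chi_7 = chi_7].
Sum = 9 = |G| = 9; so <chi_7, chi_7> = 1 (norm-1 confirms irreducibility).

Argument: Compute term by term over conjugacy classes (|C| * chi_7(C) * conj(chi_7(C))):
  1*(1)*conj(1) + 1*(exp(-4*I*pi/9))*conj(exp(-4*I*pi/9)) + 1*(exp(-8*I*pi/9))*conj(exp(-8*I*pi/9)) + 1*(exp(2*I*pi/3))*conj(exp(2*I*pi/3)) + 1*(exp(2*I*pi/9))*conj(exp(2*I*pi/9)) + 1*(exp(-2*I*pi/9))*conj(exp(-2*I*pi/9)) + 1*(exp(-2*I*pi/3))*conj(exp(-2*I*pi/3)) + 1*(exp(8*I*pi/9))*conj(exp(8*I*pi/9)) + 1*(exp(4*I*pi/9))*conj(exp(4*I*pi/9))
  = (1) + (1) + (1) + (1) + (1) + (1) + (1) + (1) + (1)
  = 9.
(Exp terms are combined using exp(i*s)*conj(exp(i*t)) = exp(i*(s-t)), and sums of them are collapsed using the identity that for every m > 1 the m distinct m-th roots of unity sum to 0, e.g. 1 + exp(2*I*pi/3) + exp(-2*I*pi/3) = 0.)
Dividing by |G| = 9 gives 9/9 = 1, matching the row-orthogonality relation <chi_7, chi_7> = [chi_7 = chi_7].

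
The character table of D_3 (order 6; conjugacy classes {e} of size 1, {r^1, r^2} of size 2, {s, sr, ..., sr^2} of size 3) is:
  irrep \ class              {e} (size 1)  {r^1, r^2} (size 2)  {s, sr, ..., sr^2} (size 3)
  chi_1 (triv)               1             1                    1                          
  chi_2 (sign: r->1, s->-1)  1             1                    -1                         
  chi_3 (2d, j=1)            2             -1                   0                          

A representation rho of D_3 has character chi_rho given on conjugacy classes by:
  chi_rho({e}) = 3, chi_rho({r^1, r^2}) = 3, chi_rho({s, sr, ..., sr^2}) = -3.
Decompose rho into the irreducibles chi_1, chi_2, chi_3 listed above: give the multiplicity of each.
Multiplicities: chi_1: 0, chi_2: 3, chi_3: 0.

Details: Use <chi_rho, chi> = (1/|G|) sum_C |C| * chi_rho(C) * conj(chi(C)) with |G| = 6 for each irreducible chi in the table:
  <chi_rho, chi_1> = (1/6)[1*(3)*conj(1) + 2*(3)*conj(1) + 3*(-3)*conj(1)]
      = (1/6)[(3) + (6) + (-9)] = 0/6 = 0
  <chi_rho, chi_2> = (1/6)[1*(3)*conj(1) + 2*(3)*conj(1) + 3*(-3)*conj(-1)]
      = (1/6)[(3) + (6) + (9)] = 18/6 = 3
  <chi_rho, chi_3> = (1/6)[1*(3)*conj(2) + 2*(3)*conj(-1) + 3*(-3)*conj(0)]
      = (1/6)[(6) + (-6) + (0)] = 0/6 = 0
Dimension check: dim(rho) = sum (mult * dim) = 0*1 + 3*1 + 0*2 = 3 = chi_rho(e) = 3.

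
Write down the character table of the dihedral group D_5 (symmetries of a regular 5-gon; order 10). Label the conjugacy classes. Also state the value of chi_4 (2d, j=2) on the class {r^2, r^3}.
Conjugacy classes: {e} of size 1, {r^1, r^4} of size 2, {r^2, r^3} of size 2, {s, sr, ..., sr^4} of size 5.
Character table:
  irrep \ class              {e} (size 1)  {r^1, r^4} (size 2)  {r^2, r^3} (size 2)  {s, sr, ..., sr^4} (size 5)
  chi_1 (triv)               1             1                    1                    1                          
  chi_2 (sign: r->1, s->-1)  1             1                    1                    -1                         
  chi_3 (2d, j=1)            2             -1/2 + sqrt(5)/2     -sqrt(5)/2 - 1/2     0                          
  chi_4 (2d, j=2)            2             -sqrt(5)/2 - 1/2     -1/2 + sqrt(5)/2     0                          

Spot check: chi_4 (2d, j=2) on {r^2, r^3} = -1/2 + sqrt(5)/2.

Justification: D_5 has order 2*5 = 10 with 4 conjugacy classes, hence 4 irreducibles. Sum of squared dims 1 + 1 + 4 + 4 = 10 = |G|. Linear characters come from the abelianisation; the 2-dimensional irreps have character r^k -> 2*cos(2*pi*j*k/5), reflections -> 0.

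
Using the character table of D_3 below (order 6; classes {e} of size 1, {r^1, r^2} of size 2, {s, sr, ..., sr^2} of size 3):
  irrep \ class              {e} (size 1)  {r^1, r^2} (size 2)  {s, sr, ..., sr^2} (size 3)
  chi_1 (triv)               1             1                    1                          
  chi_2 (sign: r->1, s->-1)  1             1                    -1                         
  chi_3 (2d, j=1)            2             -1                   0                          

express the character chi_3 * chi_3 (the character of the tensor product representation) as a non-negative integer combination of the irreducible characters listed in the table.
chi_3 tensor chi_3 = chi_1 + chi_2 + chi_3 (all other irreducibles have multiplicity 0).

Derivation: The character of a tensor product is the pointwise product (chi_3 * chi_3)(C) = chi_3(C) * chi_3(C):
  {e}: (2)*(2), {r^1, r^2}: (-1)*(-1), {s, sr, ..., sr^2}: (0)*(0)
so (chi_3 * chi_3) takes values
  {e} -> 4, {r^1, r^2} -> 1, {s, sr, ..., sr^2} -> 0.
Now take the inner product of this character with each irreducible chi from the table, <chi_3*chi_3, chi> = (1/6) sum_C |C| (chi_3*chi_3)(C) conj(chi(C)):
  <chi_3*chi_3, chi_1> = (1/6)[1*(4)*conj(1) + 2*(1)*conj(1) + 3*(0)*conj(1)]
      = (1/6)[(4) + (2) + (0)] = 6/6 = 1
  <chi_3*chi_3, chi_2> = (1/6)[1*(4)*conj(1) + 2*(1)*conj(1) + 3*(0)*conj(-1)]
      = (1/6)[(4) + (2) + (0)] = 6/6 = 1
  <chi_3*chi_3, chi_3> = (1/6)[1*(4)*conj(2) + 2*(1)*conj(-1) + 3*(0)*conj(0)]
      = (1/6)[(8) + (-2) + (0)] = 6/6 = 1
Hence the multiplicities are chi_1: 1, chi_2: 1, chi_3: 1. Dimension check: dim(chi_3)*dim(chi_3) = 2*2 = 4 and sum (mult * dim) = 1*1 + 1*1 + 1*2 = 4.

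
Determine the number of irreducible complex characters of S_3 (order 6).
3

Justification: The number of irreducible complex representations of a finite group equals its number of conjugacy classes. Conjugacy classes in S_3 correspond to cycle types, i.e. partitions of 3; there are p(3) = 3 of them, so S_3 (order 6) has exactly 3 irreducible complex representations.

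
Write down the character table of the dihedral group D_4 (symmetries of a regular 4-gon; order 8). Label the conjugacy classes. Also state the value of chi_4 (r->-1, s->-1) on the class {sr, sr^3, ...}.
Conjugacy classes: {e} of size 1, {r^2} of size 1, {r^1, r^3} of size 2, {s, sr^2, ...} of size 2, {sr, sr^3, ...} of size 2.
Character table:
  irrep \ class              {e} (size 1)  {r^2} (size 1)  {r^1, r^3} (size 2)  {s, sr^2, ...} (size 2)  {sr, sr^3, ...} (size 2)
  chi_1 (triv)               1             1               1                    1                        1                       
  chi_2 (sign: r->1, s->-1)  1             1               1                    -1                       -1                      
  chi_3 (r->-1, s->1)        1             1               -1                   1                        -1                      
  chi_4 (r->-1, s->-1)       1             1               -1                   -1                       1                       
  chi_5 (2d, j=1)            2             -2              0                    0                        0                       

Spot check: chi_4 (r->-1, s->-1) on {sr, sr^3, ...} = 1.

Solution. D_4 has order 2*4 = 8 with 5 conjugacy classes, hence 5 irreducibles. Sum of squared dims 1 + 1 + 1 + 1 + 4 = 8 = |G|. Linear characters come from the abelianisation; the 2-dimensional irreps have character r^k -> 2*cos(2*pi*j*k/4), reflections -> 0.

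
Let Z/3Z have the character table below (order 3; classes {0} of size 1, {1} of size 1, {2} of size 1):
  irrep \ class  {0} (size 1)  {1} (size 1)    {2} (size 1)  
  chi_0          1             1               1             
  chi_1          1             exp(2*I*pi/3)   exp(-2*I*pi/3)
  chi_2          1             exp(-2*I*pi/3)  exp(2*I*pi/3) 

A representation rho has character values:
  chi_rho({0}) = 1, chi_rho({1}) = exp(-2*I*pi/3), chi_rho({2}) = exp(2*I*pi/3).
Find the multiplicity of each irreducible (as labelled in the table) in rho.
Multiplicities: chi_0: 0, chi_1: 0, chi_2: 1.

Derivation: Use <chi_rho, chi> = (1/|G|) sum_C |C| * chi_rho(C) * conj(chi(C)) with |G| = 3 for each irreducible chi in the table:
  <chi_rho, chi_0> = (1/3)[1*(1)*conj(1) + 1*(exp(-2*I*pi/3))*conj(1) + 1*(exp(2*I*pi/3))*conj(1)]
      = (1/3)[(1) + (exp(-2*I*pi/3)) + (exp(2*I*pi/3))] = 0/3 = 0
  <chi_rho, chi_1> = (1/3)[1*(1)*conj(1) + 1*(exp(-2*I*pi/3))*conj(exp(2*I*pi/3)) + 1*(exp(2*I*pi/3))*conj(exp(-2*I*pi/3))]
      = (1/3)[(1) + (exp(2*I*pi/3)) + (exp(-2*I*pi/3))] = 0/3 = 0
  <chi_rho, chi_2> = (1/3)[1*(1)*conj(1) + 1*(exp(-2*I*pi/3))*conj(exp(-2*I*pi/3)) + 1*(exp(2*I*pi/3))*conj(exp(2*I*pi/3))]
      = (1/3)[(1) + (1) + (1)] = 3/3 = 1
(Exp terms are combined using exp(i*s)*conj(exp(i*t)) = exp(i*(s-t)), and sums of them are collapsed using the identity that for every m > 1 the m distinct m-th roots of unity sum to 0, e.g. 1 + exp(2*I*pi/3) + exp(-2*I*pi/3) = 0.)
Dimension check: dim(rho) = sum (mult * dim) = 0*1 + 0*1 + 1*1 = 1 = chi_rho(e) = 1.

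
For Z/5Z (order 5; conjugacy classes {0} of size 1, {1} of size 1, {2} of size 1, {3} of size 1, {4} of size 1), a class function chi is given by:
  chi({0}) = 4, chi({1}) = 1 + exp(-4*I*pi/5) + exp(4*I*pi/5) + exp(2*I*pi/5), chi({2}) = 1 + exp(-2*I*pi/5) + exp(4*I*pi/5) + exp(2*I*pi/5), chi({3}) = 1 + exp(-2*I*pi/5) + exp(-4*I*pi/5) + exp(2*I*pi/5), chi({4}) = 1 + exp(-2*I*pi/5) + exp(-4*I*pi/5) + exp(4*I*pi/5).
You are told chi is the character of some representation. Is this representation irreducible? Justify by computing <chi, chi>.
Not irreducible (reducible): <chi, chi> = 4 > 1.

Explanation: <chi, chi> = (1/|G|) sum_C |C| * |chi(C)|^2 = (1/5)[1*|4|^2 + 1*|1 + exp(-4*I*pi/5) + exp(4*I*pi/5) + exp(2*I*pi/5)|^2 + 1*|1 + exp(-2*I*pi/5) + exp(4*I*pi/5) + exp(2*I*pi/5)|^2 + 1*|1 + exp(-2*I*pi/5) + exp(-4*I*pi/5) + exp(2*I*pi/5)|^2 + 1*|1 + exp(-2*I*pi/5) + exp(-4*I*pi/5) + exp(4*I*pi/5)|^2]
  = (1/5)[(16) + (1) + (1) + (1) + (1)] = 20/5 = 4.
(Exp terms are combined using exp(i*s)*conj(exp(i*t)) = exp(i*(s-t)), and sums of them are collapsed using the identity that for every m > 1 the m distinct m-th roots of unity sum to 0, e.g. 1 + exp(2*I*pi/3) + exp(-2*I*pi/3) = 0.)
A character is irreducible iff <chi, chi> = 1, so this representation is reducible.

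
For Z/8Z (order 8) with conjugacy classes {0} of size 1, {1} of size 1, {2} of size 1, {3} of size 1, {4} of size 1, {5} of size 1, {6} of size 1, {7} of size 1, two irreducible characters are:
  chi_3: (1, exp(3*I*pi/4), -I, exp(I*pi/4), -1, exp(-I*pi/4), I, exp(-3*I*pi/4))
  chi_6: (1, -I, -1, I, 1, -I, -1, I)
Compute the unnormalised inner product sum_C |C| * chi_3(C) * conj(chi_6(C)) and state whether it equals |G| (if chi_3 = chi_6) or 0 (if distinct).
Sum = 0; so <chi_3, chi_6> = 0 (distinct irreducibles are orthogonal).

Explanation: Compute term by term over conjugacy classes (|C| * chi_3(C) * conj(chi_6(C))):
  1*(1)*conj(1) + 1*(exp(3*I*pi/4))*conj(-I) + 1*(-I)*conj(-1) + 1*(exp(I*pi/4))*conj(I) + 1*(-1)*conj(1) + 1*(exp(-I*pi/4))*conj(-I) + 1*(I)*conj(-1) + 1*(exp(-3*I*pi/4))*conj(I)
  = (1) + (exp(-3*I*pi/4)) + (I) + (-exp(3*I*pi/4)) + (-1) + (exp(I*pi/4)) + (-I) + (-exp(-I*pi/4))
  = 0.
(Exp terms are combined using exp(i*s)*conj(exp(i*t)) = exp(i*(s-t)), and sums of them are collapsed using the identity that for every m > 1 the m distinct m-th roots of unity sum to 0, e.g. 1 + exp(2*I*pi/3) + exp(-2*I*pi/3) = 0.)
Dividing by |G| = 8 gives 0/8 = 0, matching the row-orthogonality relation <chi_3, chi_6> = [chi_3 = chi_6].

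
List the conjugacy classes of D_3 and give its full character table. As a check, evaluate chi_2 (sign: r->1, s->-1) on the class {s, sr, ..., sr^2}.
Conjugacy classes: {e} of size 1, {r^1, r^2} of size 2, {s, sr, ..., sr^2} of size 3.
Character table:
  irrep \ class              {e} (size 1)  {r^1, r^2} (size 2)  {s, sr, ..., sr^2} (size 3)
  chi_1 (triv)               1             1                    1                          
  chi_2 (sign: r->1, s->-1)  1             1                    -1                         
  chi_3 (2d, j=1)            2             -1                   0                          

Spot check: chi_2 (sign: r->1, s->-1) on {s, sr, ..., sr^2} = -1.

D_3 has order 2*3 = 6 with 3 conjugacy classes, hence 3 irreducibles. Sum of squared dims 1 + 1 + 4 = 6 = |G|. Linear characters come from the abelianisation; the 2-dimensional irreps have character r^k -> 2*cos(2*pi*j*k/3), reflections -> 0.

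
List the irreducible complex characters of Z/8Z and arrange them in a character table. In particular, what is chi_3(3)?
Character table of Z/8Z (irreps indexed chi_0,...,chi_7 with chi_k(m) = zeta_8^(k*m), zeta_8 = exp(2*pi*i/8)):
  irrep \ class  {0} (size 1)  {1} (size 1)    {2} (size 1)  {3} (size 1)    {4} (size 1)  {5} (size 1)    {6} (size 1)  {7} (size 1)  
  chi_0          1             1               1             1               1             1               1             1             
  chi_1          1             exp(I*pi/4)     I             exp(3*I*pi/4)   -1            exp(-3*I*pi/4)  -I            exp(-I*pi/4)  
  chi_2          1             I               -1            -I              1             I               -1            -I            
  chi_3          1             exp(3*I*pi/4)   -I            exp(I*pi/4)     -1            exp(-I*pi/4)    I             exp(-3*I*pi/4)
  chi_4          1             -1              1             -1              1             -1              1             -1            
  chi_5          1             exp(-3*I*pi/4)  I             exp(-I*pi/4)    -1            exp(I*pi/4)     -I            exp(3*I*pi/4) 
  chi_6          1             -I              -1            I               1             -I              -1            I             
  chi_7          1             exp(-I*pi/4)    -I            exp(-3*I*pi/4)  -1            exp(3*I*pi/4)   I             exp(I*pi/4)   

Spot check: chi_3(3) = zeta_8^(3*3) = zeta_8^9 = exp(I*pi/4).

Details: Z/8Z is abelian, so all 8 irreducible complex representations are 1-dimensional. They are given by chi_k(m) = zeta_8^(k*m) for k = 0,...,7. Row orthogonality: sum_m chi_k(m) conj(chi_l(m)) = 8 * [k = l].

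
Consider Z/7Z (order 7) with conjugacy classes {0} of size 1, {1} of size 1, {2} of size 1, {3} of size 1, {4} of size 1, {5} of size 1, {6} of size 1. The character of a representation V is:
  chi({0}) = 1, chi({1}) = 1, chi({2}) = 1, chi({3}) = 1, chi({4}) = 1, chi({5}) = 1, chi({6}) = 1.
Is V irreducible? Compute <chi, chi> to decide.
Irreducible: <chi, chi> = 1.

Argument: <chi, chi> = (1/|G|) sum_C |C| * |chi(C)|^2 = (1/7)[1*|1|^2 + 1*|1|^2 + 1*|1|^2 + 1*|1|^2 + 1*|1|^2 + 1*|1|^2 + 1*|1|^2]
  = (1/7)[(1) + (1) + (1) + (1) + (1) + (1) + (1)] = 7/7 = 1.
(Exp terms are combined using exp(i*s)*conj(exp(i*t)) = exp(i*(s-t)), and sums of them are collapsed using the identity that for every m > 1 the m distinct m-th roots of unity sum to 0, e.g. 1 + exp(2*I*pi/3) + exp(-2*I*pi/3) = 0.)
A character is irreducible iff <chi, chi> = 1, so this representation is irreducible.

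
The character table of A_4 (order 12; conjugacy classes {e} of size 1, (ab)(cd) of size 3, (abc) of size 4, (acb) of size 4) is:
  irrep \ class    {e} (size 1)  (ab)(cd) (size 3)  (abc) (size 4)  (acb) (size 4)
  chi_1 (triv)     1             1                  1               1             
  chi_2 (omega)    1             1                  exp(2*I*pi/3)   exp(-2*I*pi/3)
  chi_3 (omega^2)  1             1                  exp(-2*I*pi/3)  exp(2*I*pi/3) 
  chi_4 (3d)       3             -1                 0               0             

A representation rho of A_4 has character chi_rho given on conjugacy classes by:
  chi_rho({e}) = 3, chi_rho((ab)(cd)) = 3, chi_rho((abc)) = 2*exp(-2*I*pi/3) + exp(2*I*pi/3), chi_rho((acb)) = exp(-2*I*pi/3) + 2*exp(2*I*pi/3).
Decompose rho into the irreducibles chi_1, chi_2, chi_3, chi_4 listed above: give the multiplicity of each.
Multiplicities: chi_1: 0, chi_2: 1, chi_3: 2, chi_4: 0.

Reasoning: Use <chi_rho, chi> = (1/|G|) sum_C |C| * chi_rho(C) * conj(chi(C)) with |G| = 12 for each irreducible chi in the table:
  <chi_rho, chi_1> = (1/12)[1*(3)*conj(1) + 3*(3)*conj(1) + 4*(2*exp(-2*I*pi/3) + exp(2*I*pi/3))*conj(1) + 4*(exp(-2*I*pi/3) + 2*exp(2*I*pi/3))*conj(1)]
      = (1/12)[(3) + (9) + (8*exp(-2*I*pi/3) + 4*exp(2*I*pi/3)) + (4*exp(-2*I*pi/3) + 8*exp(2*I*pi/3))] = 0/12 = 0
  <chi_rho, chi_2> = (1/12)[1*(3)*conj(1) + 3*(3)*conj(1) + 4*(2*exp(-2*I*pi/3) + exp(2*I*pi/3))*conj(exp(2*I*pi/3)) + 4*(exp(-2*I*pi/3) + 2*exp(2*I*pi/3))*conj(exp(-2*I*pi/3))]
      = (1/12)[(3) + (9) + (4 + 8*exp(2*I*pi/3)) + (4 + 8*exp(-2*I*pi/3))] = 12/12 = 1
  <chi_rho, chi_3> = (1/12)[1*(3)*conj(1) + 3*(3)*conj(1) + 4*(2*exp(-2*I*pi/3) + exp(2*I*pi/3))*conj(exp(-2*I*pi/3)) + 4*(exp(-2*I*pi/3) + 2*exp(2*I*pi/3))*conj(exp(2*I*pi/3))]
      = (1/12)[(3) + (9) + (8 + 4*exp(-2*I*pi/3)) + (8 + 4*exp(2*I*pi/3))] = 24/12 = 2
  <chi_rho, chi_4> = (1/12)[1*(3)*conj(3) + 3*(3)*conj(-1) + 4*(2*exp(-2*I*pi/3) + exp(2*I*pi/3))*conj(0) + 4*(exp(-2*I*pi/3) + 2*exp(2*I*pi/3))*conj(0)]
      = (1/12)[(9) + (-9) + (0) + (0)] = 0/12 = 0
(Exp terms are combined using exp(i*s)*conj(exp(i*t)) = exp(i*(s-t)), and sums of them are collapsed using the identity that for every m > 1 the m distinct m-th roots of unity sum to 0, e.g. 1 + exp(2*I*pi/3) + exp(-2*I*pi/3) = 0.)
Dimension check: dim(rho) = sum (mult * dim) = 0*1 + 1*1 + 2*1 + 0*3 = 3 = chi_rho(e) = 3.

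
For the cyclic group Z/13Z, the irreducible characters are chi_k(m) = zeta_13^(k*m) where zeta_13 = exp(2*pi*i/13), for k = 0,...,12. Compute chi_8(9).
chi_8(9) = zeta_13^72 = exp(-12*I*pi/13)

Argument: chi_8(9) = zeta_13^(8*9) = zeta_13^72. Since zeta_13^13 = 1, this equals zeta_13^7 = exp(2*pi*i*7/13) = exp(-12*I*pi/13).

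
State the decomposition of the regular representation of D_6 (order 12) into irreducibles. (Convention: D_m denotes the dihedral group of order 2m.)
Each irreducible V_i of dimension d_i appears with multiplicity d_i, i.e. rho_reg = (direct sum over all irreducibles V_i) d_i V_i. The irreducible dimensions for D_6 are 1, 1, 1, 1, 2, 2: 4 irreducibles of dimension 1, each with multiplicity 1; 2 irreducibles of dimension 2, each with multiplicity 2. Total dimension 4*1*1 + 2*2*2 = 12 = |G|.

Working: General theorem: in the regular representation of a finite group G, each irreducible appears with multiplicity equal to its dimension. Check: dim(rho_reg) = sum d_i^2 = 1 + 1 + 1 + 1 + 4 + 4 = 12 = |G|.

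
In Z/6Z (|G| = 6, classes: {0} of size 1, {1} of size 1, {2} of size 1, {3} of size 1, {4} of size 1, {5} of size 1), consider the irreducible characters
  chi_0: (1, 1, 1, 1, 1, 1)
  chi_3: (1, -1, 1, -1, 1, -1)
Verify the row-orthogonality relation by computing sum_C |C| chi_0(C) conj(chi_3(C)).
Sum = 0; so <chi_0, chi_3> = 0 (distinct irreducibles are orthogonal).

Solution. Compute term by term over conjugacy classes (|C| * chi_0(C) * conj(chi_3(C))):
  1*(1)*conj(1) + 1*(1)*conj(-1) + 1*(1)*conj(1) + 1*(1)*conj(-1) + 1*(1)*conj(1) + 1*(1)*conj(-1)
  = (1) + (-1) + (1) + (-1) + (1) + (-1)
  = 0.
(Exp terms are combined using exp(i*s)*conj(exp(i*t)) = exp(i*(s-t)), and sums of them are collapsed using the identity that for every m > 1 the m distinct m-th roots of unity sum to 0, e.g. 1 + exp(2*I*pi/3) + exp(-2*I*pi/3) = 0.)
Dividing by |G| = 6 gives 0/6 = 0, matching the row-orthogonality relation <chi_0, chi_3> = [chi_0 = chi_3].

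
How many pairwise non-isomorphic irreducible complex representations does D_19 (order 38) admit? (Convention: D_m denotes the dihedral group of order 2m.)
11

Reasoning: The number of irreducible complex representations of a finite group equals its number of conjugacy classes. D_19 has 11 conjugacy classes ((n+3)/2 for n odd), so D_19 (order 38) has exactly 11 irreducible complex representations.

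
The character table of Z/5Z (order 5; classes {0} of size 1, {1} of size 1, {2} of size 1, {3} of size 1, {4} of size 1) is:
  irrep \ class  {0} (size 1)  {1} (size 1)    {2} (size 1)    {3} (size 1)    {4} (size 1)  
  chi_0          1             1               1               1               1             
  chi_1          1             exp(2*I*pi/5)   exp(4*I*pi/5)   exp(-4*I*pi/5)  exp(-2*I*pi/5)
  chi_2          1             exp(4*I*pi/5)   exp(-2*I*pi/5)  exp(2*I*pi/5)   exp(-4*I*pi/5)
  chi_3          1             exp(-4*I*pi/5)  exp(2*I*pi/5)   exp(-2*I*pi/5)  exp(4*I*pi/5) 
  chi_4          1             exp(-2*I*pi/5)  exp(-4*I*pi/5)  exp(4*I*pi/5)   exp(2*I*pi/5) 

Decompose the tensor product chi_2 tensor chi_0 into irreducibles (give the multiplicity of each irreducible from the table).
chi_2 tensor chi_0 = chi_2 (all other irreducibles have multiplicity 0).

Explanation: The character of a tensor product is the pointwise product (chi_2 * chi_0)(C) = chi_2(C) * chi_0(C):
  {0}: (1)*(1), {1}: (exp(4*I*pi/5))*(1), {2}: (exp(-2*I*pi/5))*(1), {3}: (exp(2*I*pi/5))*(1), {4}: (exp(-4*I*pi/5))*(1)
so (chi_2 * chi_0) takes values
  {0} -> 1, {1} -> exp(4*I*pi/5), {2} -> exp(-2*I*pi/5), {3} -> exp(2*I*pi/5), {4} -> exp(-4*I*pi/5).
Now take the inner product of this character with each irreducible chi from the table, <chi_2*chi_0, chi> = (1/5) sum_C |C| (chi_2*chi_0)(C) conj(chi(C)):
  <chi_2*chi_0, chi_0> = (1/5)[1*(1)*conj(1) + 1*(exp(4*I*pi/5))*conj(1) + 1*(exp(-2*I*pi/5))*conj(1) + 1*(exp(2*I*pi/5))*conj(1) + 1*(exp(-4*I*pi/5))*conj(1)]
      = (1/5)[(1) + (exp(4*I*pi/5)) + (exp(-2*I*pi/5)) + (exp(2*I*pi/5)) + (exp(-4*I*pi/5))] = 0/5 = 0
  <chi_2*chi_0, chi_1> = (1/5)[1*(1)*conj(1) + 1*(exp(4*I*pi/5))*conj(exp(2*I*pi/5)) + 1*(exp(-2*I*pi/5))*conj(exp(4*I*pi/5)) + 1*(exp(2*I*pi/5))*conj(exp(-4*I*pi/5)) + 1*(exp(-4*I*pi/5))*conj(exp(-2*I*pi/5))]
      = (1/5)[(1) + (exp(2*I*pi/5)) + (exp(4*I*pi/5)) + (exp(-4*I*pi/5)) + (exp(-2*I*pi/5))] = 0/5 = 0
  <chi_2*chi_0, chi_2> = (1/5)[1*(1)*conj(1) + 1*(exp(4*I*pi/5))*conj(exp(4*I*pi/5)) + 1*(exp(-2*I*pi/5))*conj(exp(-2*I*pi/5)) + 1*(exp(2*I*pi/5))*conj(exp(2*I*pi/5)) + 1*(exp(-4*I*pi/5))*conj(exp(-4*I*pi/5))]
      = (1/5)[(1) + (1) + (1) + (1) + (1)] = 5/5 = 1
  <chi_2*chi_0, chi_3> = (1/5)[1*(1)*conj(1) + 1*(exp(4*I*pi/5))*conj(exp(-4*I*pi/5)) + 1*(exp(-2*I*pi/5))*conj(exp(2*I*pi/5)) + 1*(exp(2*I*pi/5))*conj(exp(-2*I*pi/5)) + 1*(exp(-4*I*pi/5))*conj(exp(4*I*pi/5))]
      = (1/5)[(1) + (exp(-2*I*pi/5)) + (exp(-4*I*pi/5)) + (exp(4*I*pi/5)) + (exp(2*I*pi/5))] = 0/5 = 0
  <chi_2*chi_0, chi_4> = (1/5)[1*(1)*conj(1) + 1*(exp(4*I*pi/5))*conj(exp(-2*I*pi/5)) + 1*(exp(-2*I*pi/5))*conj(exp(-4*I*pi/5)) + 1*(exp(2*I*pi/5))*conj(exp(4*I*pi/5)) + 1*(exp(-4*I*pi/5))*conj(exp(2*I*pi/5))]
      = (1/5)[(1) + (exp(-4*I*pi/5)) + (exp(2*I*pi/5)) + (exp(-2*I*pi/5)) + (exp(4*I*pi/5))] = 0/5 = 0
(Exp terms are combined using exp(i*s)*conj(exp(i*t)) = exp(i*(s-t)), and sums of them are collapsed using the identity that for every m > 1 the m distinct m-th roots of unity sum to 0, e.g. 1 + exp(2*I*pi/3) + exp(-2*I*pi/3) = 0.)
Hence the multiplicities are chi_2: 1. Dimension check: dim(chi_2)*dim(chi_0) = 1*1 = 1 and sum (mult * dim) = 1*1 = 1.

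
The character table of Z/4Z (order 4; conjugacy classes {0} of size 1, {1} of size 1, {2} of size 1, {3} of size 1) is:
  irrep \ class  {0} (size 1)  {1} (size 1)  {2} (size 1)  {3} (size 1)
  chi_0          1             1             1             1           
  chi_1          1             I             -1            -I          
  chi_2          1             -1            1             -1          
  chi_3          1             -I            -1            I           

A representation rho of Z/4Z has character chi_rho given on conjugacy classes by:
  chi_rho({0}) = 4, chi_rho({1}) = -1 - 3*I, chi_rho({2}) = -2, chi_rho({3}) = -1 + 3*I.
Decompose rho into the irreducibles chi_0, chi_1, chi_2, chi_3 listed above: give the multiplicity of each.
Multiplicities: chi_0: 0, chi_1: 0, chi_2: 1, chi_3: 3.

Explanation: Use <chi_rho, chi> = (1/|G|) sum_C |C| * chi_rho(C) * conj(chi(C)) with |G| = 4 for each irreducible chi in the table:
  <chi_rho, chi_0> = (1/4)[1*(4)*conj(1) + 1*(-1 - 3*I)*conj(1) + 1*(-2)*conj(1) + 1*(-1 + 3*I)*conj(1)]
      = (1/4)[(4) + (-1 - 3*I) + (-2) + (-1 + 3*I)] = 0/4 = 0
  <chi_rho, chi_1> = (1/4)[1*(4)*conj(1) + 1*(-1 - 3*I)*conj(I) + 1*(-2)*conj(-1) + 1*(-1 + 3*I)*conj(-I)]
      = (1/4)[(4) + (-3 + I) + (2) + (-3 - I)] = 0/4 = 0
  <chi_rho, chi_2> = (1/4)[1*(4)*conj(1) + 1*(-1 - 3*I)*conj(-1) + 1*(-2)*conj(1) + 1*(-1 + 3*I)*conj(-1)]
      = (1/4)[(4) + (1 + 3*I) + (-2) + (1 - 3*I)] = 4/4 = 1
  <chi_rho, chi_3> = (1/4)[1*(4)*conj(1) + 1*(-1 - 3*I)*conj(-I) + 1*(-2)*conj(-1) + 1*(-1 + 3*I)*conj(I)]
      = (1/4)[(4) + (3 - I) + (2) + (3 + I)] = 12/4 = 3
(Exp terms are combined using exp(i*s)*conj(exp(i*t)) = exp(i*(s-t)), and sums of them are collapsed using the identity that for every m > 1 the m distinct m-th roots of unity sum to 0, e.g. 1 + exp(2*I*pi/3) + exp(-2*I*pi/3) = 0.)
Dimension check: dim(rho) = sum (mult * dim) = 0*1 + 0*1 + 1*1 + 3*1 = 4 = chi_rho(e) = 4.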